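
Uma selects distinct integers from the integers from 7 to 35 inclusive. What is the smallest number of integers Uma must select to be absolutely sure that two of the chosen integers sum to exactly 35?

19

Two chosen integers sum to 35 exactly when both halves of some pair {x, 35−x} with 7 ≤ x ≤ 35−x ≤ 28 are chosen — 11 such pairs.
The remaining 7 elements (those with no distinct partner in range) can never complete a 35-sum, so the worst case takes all of them and one from each pair: 7 + 11 = 18.
The 19th integer has to be the second member of some pair, so 18 + 1 = 19.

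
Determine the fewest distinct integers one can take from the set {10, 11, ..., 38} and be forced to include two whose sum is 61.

22

Two chosen integers sum to 61 exactly when both halves of some pair {x, 61−x} with 23 ≤ x ≤ 61−x ≤ 38 are chosen — 8 such pairs.
The remaining 13 elements (those with no distinct partner in range) can never complete a 61-sum, so the worst case takes all of them and one from each pair: 13 + 8 = 21.
Pigeonhole: the 22nd integer has to be the second member of some pair, so 21 + 1 = 22.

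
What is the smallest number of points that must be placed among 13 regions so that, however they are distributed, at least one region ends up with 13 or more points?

157

With 156 points one could put exactly 12 in each of the 13 regions, and no region would reach 13.
One more point must land in a region that already has 12, giving it 13.
So 13 × 12 + 1 = 157 points are required.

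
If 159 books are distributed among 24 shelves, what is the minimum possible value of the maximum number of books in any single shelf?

7

The 24 shelves are the holes and the 159 books are the pigeons.
If every shelf held at most 6 books, the total would be at most 24 × 6 = 144, which is less than 159.
So some shelf holds at least ⌈159/24⌉ = 7 books.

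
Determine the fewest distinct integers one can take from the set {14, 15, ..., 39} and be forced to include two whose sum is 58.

A set avoiding the sum 58 can contain at most one of each pair {x, 58−x}, plus the 6 elements whose complement lies outside the range or equal to its own complement.
The integers 14, …, 29 (16 of them) are such a set: any two sum to at least 14+15 = 29 and at most 28+29 = 57 < 58.
Any 17th integer completes one of the 10 pairs, so 17 choices force a sum of 58.

17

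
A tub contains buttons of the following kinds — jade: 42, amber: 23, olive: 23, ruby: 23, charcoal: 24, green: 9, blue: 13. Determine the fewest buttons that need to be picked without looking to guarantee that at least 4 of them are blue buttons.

In the worst case for collecting blue buttons, every non-blue button comes out first.
There are 42 + 23 + 23 + 23 + 24 + 9 = 144 non-blue buttons altogether.
After those, each further button must be blue, so 144 + 4 = 148 draws guarantee 4 blue buttons.

148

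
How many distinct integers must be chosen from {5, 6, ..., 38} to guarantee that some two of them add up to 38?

Two chosen integers sum to 38 exactly when both halves of some pair {x, 38−x} with 5 ≤ x ≤ 38−x ≤ 33 are chosen — 14 such pairs.
The remaining 6 elements (those with no distinct partner in range) can never complete a 38-sum, so the worst case takes all of them and one from each pair: 6 + 14 = 20.
By the pigeonhole principle, the 21st integer has to be the second member of some pair, so 20 + 1 = 21.

21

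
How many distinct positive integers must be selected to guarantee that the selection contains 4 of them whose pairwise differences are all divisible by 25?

76

Integers whose pairwise differences are multiples of 25 are exactly those sharing a remainder mod 25. The 25 residue classes mod 25 are the pigeonholes.
With 75 integers one could put 3 in each residue class and have no class reach 4.
The 76th integer pushes some class to 4, so 25·3 + 1 = 76.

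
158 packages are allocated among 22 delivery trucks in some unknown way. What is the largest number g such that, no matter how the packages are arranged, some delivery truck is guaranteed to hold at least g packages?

The 22 delivery trucks are the holes and the 158 packages are the pigeons.
If every delivery truck held at most 7 packages, the total would be at most 22 × 7 = 154, which is less than 158.
So some delivery truck holds at least ⌈158/22⌉ = 8 packages.

8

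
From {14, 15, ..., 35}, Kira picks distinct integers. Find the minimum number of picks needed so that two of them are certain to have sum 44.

15

A set avoiding the sum 44 can contain at most one of each pair {x, 44−x}, plus the 6 elements whose complement lies outside the range or equal to its own complement.
The integers 22, …, 35 (14 of them) are such a set: any two sum to at least 22+23 = 45 > 44.
By the pigeonhole principle, any 15th integer completes one of the 8 pairs, so 15 choices force a sum of 44.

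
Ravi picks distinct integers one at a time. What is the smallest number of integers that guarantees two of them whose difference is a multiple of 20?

21

Integers whose pairwise differences are multiples of 20 are exactly those sharing a remainder mod 20. The 20 residue classes mod 20 are the pigeonholes.
With 20 integers one could put 1 in each residue class and have no class reach 2.
The 21st integer pushes some class to 2, so 20·1 + 1 = 21.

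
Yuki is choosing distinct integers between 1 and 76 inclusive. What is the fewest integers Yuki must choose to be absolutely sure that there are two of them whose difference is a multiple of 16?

17

Integers whose pairwise differences are multiples of 16 are exactly those sharing a remainder mod 16. By the pigeonhole principle, the 16 residue classes mod 16 are the pigeonholes.
With 16 integers one could put 1 in each residue class and have no class reach 2.
The 17th integer pushes some class to 2, so 16·1 + 1 = 17.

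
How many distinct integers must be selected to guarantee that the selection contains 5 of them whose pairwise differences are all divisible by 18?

73

Integers whose pairwise differences are multiples of 18 are exactly those sharing a remainder mod 18. Pigeonhole: the 18 residue classes mod 18 are the pigeonholes.
With 72 integers one could put 4 in each residue class and have no class reach 5.
The 73rd integer pushes some class to 5, so 18·4 + 1 = 73.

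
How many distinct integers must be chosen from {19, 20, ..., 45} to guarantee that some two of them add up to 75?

20

Group the elements by complementary pair {x, 75−x}: {30,45}, {31,44}, {32,43}, …, giving 8 two-element pairs and 11 integers whose partner 75−x falls outside [19,45].
Treating each of those 19 groups as a pigeonhole, one can pick one integer per group — 19 integers — with no two summing to 75.
The 20th integer lands in an occupied pair, forcing a sum of 75.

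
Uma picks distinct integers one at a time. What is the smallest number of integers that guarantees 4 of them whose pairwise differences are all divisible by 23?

Integers whose pairwise differences are multiples of 23 are exactly those sharing a remainder mod 23. By pigeonhole, the 23 residue classes mod 23 are the pigeonholes.
With 69 integers one could put 3 in each residue class and have no class reach 4.
The 70th integer pushes some class to 4, so 23·3 + 1 = 70.

70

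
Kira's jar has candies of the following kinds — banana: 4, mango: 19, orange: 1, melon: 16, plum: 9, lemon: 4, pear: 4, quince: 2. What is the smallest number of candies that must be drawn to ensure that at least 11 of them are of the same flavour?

45

Pigeonhole: the 8 flavours are the holes; the candies drawn are the pigeons.
To avoid 11 of any one flavour, the worst case takes at most 10 of each flavour, or every candy of a flavour that has fewer than 10.
That gives 4 + 10 + 1 + 10 + 9 + 4 + 4 + 2 = 44 candies with no flavour reaching 11.
The next candy forces some flavour to 11, so 44 + 1 = 45.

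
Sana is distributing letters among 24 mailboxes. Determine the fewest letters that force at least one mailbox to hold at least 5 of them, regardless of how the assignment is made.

With 96 letters one could put exactly 4 in each of the 24 mailboxes, and no mailbox would reach 5.
By the pigeonhole principle, one more letter must land in a mailbox that already has 4, giving it 5.
So 24 × 4 + 1 = 97 letters are required.

97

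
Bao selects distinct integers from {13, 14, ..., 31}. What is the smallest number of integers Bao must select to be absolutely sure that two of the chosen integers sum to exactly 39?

A set avoiding the sum 39 can contain at most one of each pair {x, 39−x}, plus the 5 elements whose complement lies outside the range.
The integers 20, …, 31 (12 of them) are such a set: any two sum to at least 20+21 = 41 > 39.
Any 13th integer completes one of the 7 pairs, so 13 choices force a sum of 39.

13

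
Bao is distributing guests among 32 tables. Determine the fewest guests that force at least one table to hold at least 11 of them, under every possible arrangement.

With 320 guests one could put exactly 10 in each of the 32 tables, and no table would reach 11.
By the pigeonhole principle, one more guest must land in a table that already has 10, giving it 11.
So 32 × 10 + 1 = 321 guests are required.

321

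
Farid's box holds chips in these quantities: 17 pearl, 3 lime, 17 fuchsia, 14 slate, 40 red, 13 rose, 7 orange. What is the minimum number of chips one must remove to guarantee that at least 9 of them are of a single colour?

The 7 colours are the holes; the chips drawn are the pigeons.
To avoid 9 of any one colour, the worst case takes at most 8 of each colour, or every chip of a colour that has fewer than 8.
That gives 8 + 3 + 8 + 8 + 8 + 8 + 7 = 50 chips with no colour reaching 9.
The next chip forces some colour to 9, so 50 + 1 = 51.

51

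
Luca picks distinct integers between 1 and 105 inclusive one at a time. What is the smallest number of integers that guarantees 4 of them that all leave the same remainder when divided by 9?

By the pigeonhole principle, the 9 residue classes mod 9 are the pigeonholes.
With 27 integers one could put 3 in each residue class and have no class reach 4.
The 28th integer pushes some class to 4, so 9·3 + 1 = 28.

28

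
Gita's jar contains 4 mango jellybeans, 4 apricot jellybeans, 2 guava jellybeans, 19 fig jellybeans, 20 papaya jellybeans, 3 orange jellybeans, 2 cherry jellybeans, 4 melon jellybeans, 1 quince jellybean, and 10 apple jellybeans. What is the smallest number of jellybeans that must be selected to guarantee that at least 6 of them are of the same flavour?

36

An adversary could hand out at most 5 jellybeans per flavour (7 flavours run out sooner): 4 + 4 + 2 + 5 + 5 + 3 + 2 + 4 + 1 + 5 = 35 jellybeans and still no flavour has 6.
One more jellybean lands in a flavour already at 5, so 36 draws are enough and 35 are not.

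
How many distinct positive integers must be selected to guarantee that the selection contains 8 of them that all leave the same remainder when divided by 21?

By the pigeonhole principle, the 21 residue classes mod 21 are the pigeonholes.
With 147 integers one could put 7 in each residue class and have no class reach 8.
The 148th integer pushes some class to 8, so 21·7 + 1 = 148.

148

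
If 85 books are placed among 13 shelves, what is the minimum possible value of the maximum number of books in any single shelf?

7

The 13 shelves are the holes and the 85 books are the pigeons.
If every shelf held at most 6 books, the total would be at most 13 × 6 = 78, which is less than 85.
So some shelf holds at least ⌈85/13⌉ = 7 books.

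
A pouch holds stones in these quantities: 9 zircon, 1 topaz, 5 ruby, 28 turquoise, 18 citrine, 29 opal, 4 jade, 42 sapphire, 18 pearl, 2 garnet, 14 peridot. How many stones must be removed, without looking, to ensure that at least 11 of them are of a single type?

The 11 types are the holes; the stones drawn are the pigeons.
To avoid 11 of any one type, the worst case takes at most 10 of each type, or every stone of a type that has fewer than 10.
That gives 9 + 1 + 5 + 10 + 10 + 10 + 4 + 10 + 10 + 2 + 10 = 81 stones with no type reaching 11.
The next stone forces some type to 11, so 81 + 1 = 82.

82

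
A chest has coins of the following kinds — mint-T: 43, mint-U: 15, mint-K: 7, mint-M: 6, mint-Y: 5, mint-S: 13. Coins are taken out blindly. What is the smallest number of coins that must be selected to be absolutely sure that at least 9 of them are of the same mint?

Pigeonhole: put each drawn coin into a box by mint. The largest draw with every box below 9 takes min(count, 8) from each mint; mints with fewer than 8 contribute all they have.
Σ min(cᵢ, 8) = 8 + 8 + 7 + 6 + 5 + 8 = 42.
Draw number 42 + 1 = 43 must push one box to 9.

43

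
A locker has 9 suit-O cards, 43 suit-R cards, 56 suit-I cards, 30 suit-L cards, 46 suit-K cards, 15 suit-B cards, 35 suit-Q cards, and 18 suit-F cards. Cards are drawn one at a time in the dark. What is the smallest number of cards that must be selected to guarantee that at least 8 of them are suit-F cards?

In the worst case for collecting suit-F cards, every non-suit-F card comes out first.
There are 9 + 43 + 56 + 30 + 46 + 15 + 35 = 234 non-suit-F cards altogether.
After those, each further card must be suit-F, so 234 + 8 = 242 draws guarantee 8 suit-F cards.

242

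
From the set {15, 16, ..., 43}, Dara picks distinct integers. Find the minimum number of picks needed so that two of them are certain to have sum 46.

22

A set avoiding the sum 46 can contain at most one of each pair {x, 46−x}, plus the 13 elements whose complement lies outside the range or equal to its own complement.
The integers 23, …, 43 (21 of them) are such a set: any two sum to at least 23+24 = 47 > 46.
Any 22nd integer completes one of the 8 pairs, so 22 choices force a sum of 46.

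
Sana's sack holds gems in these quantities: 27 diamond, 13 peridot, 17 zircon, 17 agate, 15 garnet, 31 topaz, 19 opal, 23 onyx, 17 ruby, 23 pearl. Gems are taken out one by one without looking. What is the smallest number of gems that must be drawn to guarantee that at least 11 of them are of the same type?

101

An adversary could hand out at most 10 gems per type: 10 + 10 + 10 + 10 + 10 + 10 + 10 + 10 + 10 + 10 = 100 gems and still no type has 11.
Pigeonhole: one more gem lands in a type already at 10, so 101 draws are enough and 100 are not.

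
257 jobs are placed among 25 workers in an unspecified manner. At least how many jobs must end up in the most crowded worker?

By pigeonhole, the 25 workers are the holes and the 257 jobs are the pigeons.
If every worker held at most 10 jobs, the total would be at most 25 × 10 = 250, which is less than 257.
So some worker holds at least ⌈257/25⌉ = 11 jobs.

11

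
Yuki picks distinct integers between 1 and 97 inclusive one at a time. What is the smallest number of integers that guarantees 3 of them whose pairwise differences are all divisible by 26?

53

Integers whose pairwise differences are multiples of 26 are exactly those sharing a remainder mod 26. By pigeonhole, the 26 residue classes mod 26 are the pigeonholes.
With 52 integers one could put 2 in each residue class and have no class reach 3.
The 53rd integer pushes some class to 3, so 26·2 + 1 = 53.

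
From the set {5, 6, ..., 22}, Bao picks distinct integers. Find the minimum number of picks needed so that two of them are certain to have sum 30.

Two chosen integers sum to 30 exactly when both halves of some pair {x, 30−x} with 8 ≤ x ≤ 30−x ≤ 22 are chosen — 7 such pairs.
The remaining 4 elements (those with no distinct partner in range) can never complete a 30-sum, so the worst case takes all of them and one from each pair: 4 + 7 = 11.
By pigeonhole, the 12th integer has to be the second member of some pair, so 11 + 1 = 12.

12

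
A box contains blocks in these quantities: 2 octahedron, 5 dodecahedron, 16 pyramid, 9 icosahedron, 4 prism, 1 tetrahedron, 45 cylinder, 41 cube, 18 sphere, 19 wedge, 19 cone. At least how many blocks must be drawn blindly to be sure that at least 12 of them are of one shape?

An adversary could hand out at most 11 blocks per shape (5 shapes run out sooner): 2 + 5 + 11 + 9 + 4 + 1 + 11 + 11 + 11 + 11 + 11 = 87 blocks and still no shape has 12.
By pigeonhole, one more block lands in a shape already at 11, so 88 draws are enough and 87 are not.

88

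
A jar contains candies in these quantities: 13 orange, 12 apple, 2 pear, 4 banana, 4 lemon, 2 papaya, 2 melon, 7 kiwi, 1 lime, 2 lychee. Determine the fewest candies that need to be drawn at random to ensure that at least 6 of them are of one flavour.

The 10 flavours are the holes; the candies drawn are the pigeons.
To avoid 6 of any one flavour, the worst case takes at most 5 of each flavour, or every candy of a flavour that has fewer than 5.
That gives 5 + 5 + 2 + 4 + 4 + 2 + 2 + 5 + 1 + 2 = 32 candies with no flavour reaching 6.
The next candy forces some flavour to 6, so 32 + 1 = 33.

33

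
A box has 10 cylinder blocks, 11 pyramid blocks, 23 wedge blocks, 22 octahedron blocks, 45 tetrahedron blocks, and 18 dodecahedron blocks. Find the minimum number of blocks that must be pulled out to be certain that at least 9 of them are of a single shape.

An adversary could hand out at most 8 blocks per shape: 8 + 8 + 8 + 8 + 8 + 8 = 48 blocks and still no shape has 9.
By the pigeonhole principle, one more block lands in a shape already at 8, so 49 draws are enough and 48 are not.

49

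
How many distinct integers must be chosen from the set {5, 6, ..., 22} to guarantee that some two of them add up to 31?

Two chosen integers sum to 31 exactly when both halves of some pair {x, 31−x} with 9 ≤ x ≤ 31−x ≤ 22 are chosen — 7 such pairs.
The remaining 4 elements (those with no distinct partner in range) can never complete a 31-sum, so the worst case takes all of them and one from each pair: 4 + 7 = 11.
The 12th integer has to be the second member of some pair, so 11 + 1 = 12.

12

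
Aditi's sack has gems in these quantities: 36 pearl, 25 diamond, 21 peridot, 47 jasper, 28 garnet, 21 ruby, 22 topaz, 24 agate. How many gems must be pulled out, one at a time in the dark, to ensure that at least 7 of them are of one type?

Put each drawn gem into a box by type. The largest draw with every box below 7 takes min(count, 6) from each type.
Σ min(cᵢ, 6) = 6 + 6 + 6 + 6 + 6 + 6 + 6 + 6 = 48.
Draw number 48 + 1 = 49 must push one box to 7.

49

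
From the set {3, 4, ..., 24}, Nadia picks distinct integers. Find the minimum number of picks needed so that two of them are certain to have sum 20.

A set avoiding the sum 20 can contain at most one of each pair {x, 20−x}, plus the 8 elements whose complement lies outside the range or equal to its own complement.
The integers 10, …, 24 (15 of them) are such a set: any two sum to at least 10+11 = 21 > 20.
Any 16th integer completes one of the 7 pairs, so 16 choices force a sum of 20.

16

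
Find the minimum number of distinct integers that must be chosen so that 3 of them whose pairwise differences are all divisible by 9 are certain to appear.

Integers whose pairwise differences are multiples of 9 are exactly those sharing a remainder mod 9. The 9 residue classes mod 9 are the pigeonholes.
With 18 integers one could put 2 in each residue class and have no class reach 3.
The 19th integer pushes some class to 3, so 9·2 + 1 = 19.

19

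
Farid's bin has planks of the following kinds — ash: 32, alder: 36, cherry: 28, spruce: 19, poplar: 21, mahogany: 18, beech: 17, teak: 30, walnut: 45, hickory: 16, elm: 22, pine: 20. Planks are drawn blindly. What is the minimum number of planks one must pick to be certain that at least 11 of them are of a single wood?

121

By the pigeonhole principle, the 12 woods are the holes; the planks drawn are the pigeons.
To avoid 11 of any one wood, the worst case takes at most 10 of each wood.
That gives 10 + 10 + 10 + 10 + 10 + 10 + 10 + 10 + 10 + 10 + 10 + 10 = 120 planks with no wood reaching 11.
The next plank forces some wood to 11, so 120 + 1 = 121.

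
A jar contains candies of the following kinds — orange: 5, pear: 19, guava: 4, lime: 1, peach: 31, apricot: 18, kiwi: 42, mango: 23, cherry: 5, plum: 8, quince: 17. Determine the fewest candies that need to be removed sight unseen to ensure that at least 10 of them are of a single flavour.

Put each drawn candy into a box by flavour. The largest draw with every box below 10 takes min(count, 9) from each flavour; flavours with fewer than 9 contribute all they have.
Σ min(cᵢ, 9) = 5 + 9 + 4 + 1 + 9 + 9 + 9 + 9 + 5 + 8 + 9 = 77.
Draw number 77 + 1 = 78 must push one box to 10.

78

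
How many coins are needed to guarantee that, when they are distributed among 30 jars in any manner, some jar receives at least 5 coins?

121

With 120 coins one could put exactly 4 in each of the 30 jars, and no jar would reach 5.
By pigeonhole, one more coin must land in a jar that already has 4, giving it 5.
So 30 × 4 + 1 = 121 coins are required.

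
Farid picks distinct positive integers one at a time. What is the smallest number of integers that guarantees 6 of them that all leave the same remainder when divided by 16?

The 16 residue classes mod 16 are the pigeonholes.
With 80 integers one could put 5 in each residue class and have no class reach 6.
The 81st integer pushes some class to 6, so 16·5 + 1 = 81.

81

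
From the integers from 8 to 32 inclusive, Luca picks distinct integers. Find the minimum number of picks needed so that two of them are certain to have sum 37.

Group the elements by complementary pair {x, 37−x}: {8,29}, {9,28}, {10,27}, …, giving 11 two-element pairs and 3 integers whose partner 37−x falls outside [8,32].
Treating each of those 14 groups as a pigeonhole, one can pick one integer per group — 14 integers — with no two summing to 37.
The 15th integer lands in an occupied pair, forcing a sum of 37.

15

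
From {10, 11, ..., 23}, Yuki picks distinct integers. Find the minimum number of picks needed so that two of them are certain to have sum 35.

9

Two chosen integers sum to 35 exactly when both halves of some pair {x, 35−x} with 12 ≤ x ≤ 35−x ≤ 23 are chosen — 6 such pairs.
The remaining 2 elements (those with no distinct partner in range) can never complete a 35-sum, so the worst case takes all of them and one from each pair: 2 + 6 = 8.
Pigeonhole: the 9th integer has to be the second member of some pair, so 8 + 1 = 9.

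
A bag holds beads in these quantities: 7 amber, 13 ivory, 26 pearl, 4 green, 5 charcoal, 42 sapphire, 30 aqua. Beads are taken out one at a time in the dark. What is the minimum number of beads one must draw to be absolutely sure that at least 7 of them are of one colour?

40

The 7 colours are the holes; the beads drawn are the pigeons.
To avoid 7 of any one colour, the worst case takes at most 6 of each colour, or every bead of a colour that has fewer than 6.
That gives 6 + 6 + 6 + 4 + 5 + 6 + 6 = 39 beads with no colour reaching 7.
The next bead forces some colour to 7, so 39 + 1 = 40.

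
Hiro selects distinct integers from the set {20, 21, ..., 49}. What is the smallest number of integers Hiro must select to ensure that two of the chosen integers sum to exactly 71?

A set avoiding the sum 71 can contain at most one of each pair {x, 71−x}, plus the 2 elements whose complement lies outside the range.
The integers 20, …, 35 (16 of them) are such a set: any two sum to at least 20+21 = 41 and at most 34+35 = 69 < 71.
Any 17th integer completes one of the 14 pairs, so 17 choices force a sum of 71.

17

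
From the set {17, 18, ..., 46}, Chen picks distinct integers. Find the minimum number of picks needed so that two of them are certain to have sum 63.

16

Group the elements by complementary pair {x, 63−x}: {17,46}, {18,45}, {19,44}, …, giving 15 two-element pairs.
By pigeonhole, treating each of those 15 groups as a pigeonhole, one can pick one integer per group — 15 integers — with no two summing to 63.
The 16th integer lands in an occupied pair, forcing a sum of 63.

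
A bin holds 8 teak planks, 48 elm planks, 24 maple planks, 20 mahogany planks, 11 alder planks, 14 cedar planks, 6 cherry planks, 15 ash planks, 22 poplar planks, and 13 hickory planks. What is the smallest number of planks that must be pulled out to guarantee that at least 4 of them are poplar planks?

163

In the worst case for collecting poplar planks, every non-poplar plank comes out first.
There are 8 + 48 + 24 + 20 + 11 + 14 + 6 + 15 + 13 = 159 non-poplar planks altogether.
After those, each further plank must be poplar, so 159 + 4 = 163 draws guarantee 4 poplar planks.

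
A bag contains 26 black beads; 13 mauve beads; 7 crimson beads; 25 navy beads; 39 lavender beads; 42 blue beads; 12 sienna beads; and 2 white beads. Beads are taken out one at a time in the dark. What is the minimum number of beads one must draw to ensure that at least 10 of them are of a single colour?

64

The 8 colours are the holes; the beads drawn are the pigeons.
To avoid 10 of any one colour, the worst case takes at most 9 of each colour, or every bead of a colour that has fewer than 9.
That gives 9 + 9 + 7 + 9 + 9 + 9 + 9 + 2 = 63 beads with no colour reaching 10.
The next bead forces some colour to 10, so 63 + 1 = 64.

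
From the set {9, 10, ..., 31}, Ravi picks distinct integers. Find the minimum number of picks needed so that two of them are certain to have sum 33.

16

A set avoiding the sum 33 can contain at most one of each pair {x, 33−x}, plus the 7 elements whose complement lies outside the range.
The integers 17, …, 31 (15 of them) are such a set: any two sum to at least 17+18 = 35 > 33.
Any 16th integer completes one of the 8 pairs, so 16 choices force a sum of 33.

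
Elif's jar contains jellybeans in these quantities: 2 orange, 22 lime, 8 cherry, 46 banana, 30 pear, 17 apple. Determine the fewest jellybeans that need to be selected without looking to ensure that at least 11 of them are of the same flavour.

51

An adversary could hand out at most 10 jellybeans per flavour (orange, cherry run out sooner): 2 + 10 + 8 + 10 + 10 + 10 = 50 jellybeans and still no flavour has 11.
Pigeonhole: one more jellybean lands in a flavour already at 10, so 51 draws are enough and 50 are not.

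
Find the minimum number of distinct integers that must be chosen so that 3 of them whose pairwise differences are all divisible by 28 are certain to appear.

Integers whose pairwise differences are multiples of 28 are exactly those sharing a remainder mod 28. The 28 residue classes mod 28 are the pigeonholes.
With 56 integers one could put 2 in each residue class and have no class reach 3.
The 57th integer pushes some class to 3, so 28·2 + 1 = 57.

57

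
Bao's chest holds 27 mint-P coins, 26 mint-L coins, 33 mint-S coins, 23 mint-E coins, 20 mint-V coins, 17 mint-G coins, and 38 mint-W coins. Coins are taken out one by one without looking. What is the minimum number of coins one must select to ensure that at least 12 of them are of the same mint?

An adversary could hand out at most 11 coins per mint: 11 + 11 + 11 + 11 + 11 + 11 + 11 = 77 coins and still no mint has 12.
One more coin lands in a mint already at 11, so 78 draws are enough and 77 are not.

78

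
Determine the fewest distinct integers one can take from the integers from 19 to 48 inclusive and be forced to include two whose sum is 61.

A set avoiding the sum 61 can contain at most one of each pair {x, 61−x}, plus the 6 elements whose complement lies outside the range.
The integers 31, …, 48 (18 of them) are such a set: any two sum to at least 31+32 = 63 > 61.
Any 19th integer completes one of the 12 pairs, so 19 choices force a sum of 61.

19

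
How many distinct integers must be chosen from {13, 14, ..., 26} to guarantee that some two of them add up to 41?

Two chosen integers sum to 41 exactly when both halves of some pair {x, 41−x} with 15 ≤ x ≤ 41−x ≤ 26 are chosen — 6 such pairs.
The remaining 2 elements (those with no distinct partner in range) can never complete a 41-sum, so the worst case takes all of them and one from each pair: 2 + 6 = 8.
By pigeonhole, the 9th integer has to be the second member of some pair, so 8 + 1 = 9.

9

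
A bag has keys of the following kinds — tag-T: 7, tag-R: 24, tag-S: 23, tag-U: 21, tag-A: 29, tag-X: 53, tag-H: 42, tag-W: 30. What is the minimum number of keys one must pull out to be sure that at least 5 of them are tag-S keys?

In the worst case for collecting tag-S keys, every non-tag-S key comes out first.
There are 7 + 24 + 21 + 29 + 53 + 42 + 30 = 206 non-tag-S keys altogether.
After those, each further key must be tag-S, so 206 + 5 = 211 draws guarantee 5 tag-S keys.

211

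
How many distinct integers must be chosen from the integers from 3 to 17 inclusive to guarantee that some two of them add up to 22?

A set avoiding the sum 22 can contain at most one of each pair {x, 22−x}, plus the 3 elements whose complement lies outside the range or equal to its own complement.
The integers 3, …, 11 (9 of them) are such a set: any two sum to at least 3+4 = 7 and at most 10+11 = 21 < 22.
Any 10th integer completes one of the 6 pairs, so 10 choices force a sum of 22.

10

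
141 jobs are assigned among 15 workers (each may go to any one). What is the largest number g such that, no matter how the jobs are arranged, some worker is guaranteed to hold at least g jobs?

10

By the pigeonhole principle, the 15 workers are the holes and the 141 jobs are the pigeons.
If every worker held at most 9 jobs, the total would be at most 15 × 9 = 135, which is less than 141.
So some worker holds at least ⌈141/15⌉ = 10 jobs.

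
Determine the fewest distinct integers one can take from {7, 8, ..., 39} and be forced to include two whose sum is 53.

Two chosen integers sum to 53 exactly when both halves of some pair {x, 53−x} with 14 ≤ x ≤ 53−x ≤ 39 are chosen — 13 such pairs.
The remaining 7 elements (those with no distinct partner in range) can never complete a 53-sum, so the worst case takes all of them and one from each pair: 7 + 13 = 20.
The 21st integer has to be the second member of some pair, so 20 + 1 = 21.

21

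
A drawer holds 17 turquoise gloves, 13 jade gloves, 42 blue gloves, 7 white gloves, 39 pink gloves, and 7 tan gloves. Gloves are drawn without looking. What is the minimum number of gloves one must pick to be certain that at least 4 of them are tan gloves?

122

In the worst case for collecting tan gloves, every non-tan glove comes out first.
There are 17 + 13 + 42 + 7 + 39 = 118 non-tan gloves altogether.
After those, each further glove must be tan, so 118 + 4 = 122 draws guarantee 4 tan gloves.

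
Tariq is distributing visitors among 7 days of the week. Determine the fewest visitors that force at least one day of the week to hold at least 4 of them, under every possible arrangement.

With 21 visitors one could put exactly 3 in each of the 7 days of the week, and no day of the week would reach 4.
By pigeonhole, one more visitor must land in a day of the week that already has 3, giving it 4.
So 7 × 3 + 1 = 22 visitors are required.

22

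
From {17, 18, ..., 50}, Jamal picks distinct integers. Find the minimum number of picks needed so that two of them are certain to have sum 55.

24

Group the elements by complementary pair {x, 55−x}: {17,38}, {18,37}, {19,36}, …, giving 11 two-element pairs and 12 integers whose partner 55−x falls outside [17,50].
Pigeonhole: treating each of those 23 groups as a pigeonhole, one can pick one integer per group — 23 integers — with no two summing to 55.
The 24th integer lands in an occupied pair, forcing a sum of 55.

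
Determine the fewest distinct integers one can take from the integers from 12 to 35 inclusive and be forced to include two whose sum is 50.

15

Group the elements by complementary pair {x, 50−x}: {15,35}, {16,34}, {17,33}, …, giving 10 two-element pairs, the single value 25 (it cannot pair with itself since the integers are distinct), and 3 integers whose partner 50−x falls outside [12,35].
Pigeonhole: treating each of those 14 groups as a pigeonhole, one can pick one integer per group — 14 integers — with no two summing to 50.
The 15th integer lands in an occupied pair, forcing a sum of 50.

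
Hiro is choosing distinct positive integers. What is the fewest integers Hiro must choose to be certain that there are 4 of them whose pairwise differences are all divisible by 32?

Integers whose pairwise differences are multiples of 32 are exactly those sharing a remainder mod 32. The 32 residue classes mod 32 are the pigeonholes.
With 96 integers one could put 3 in each residue class and have no class reach 4.
The 97th integer pushes some class to 4, so 32·3 + 1 = 97.

97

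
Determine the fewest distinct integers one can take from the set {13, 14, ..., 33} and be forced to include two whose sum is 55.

A set avoiding the sum 55 can contain at most one of each pair {x, 55−x}, plus the 9 elements whose complement lies outside the range.
The integers 13, …, 27 (15 of them) are such a set: any two sum to at least 13+14 = 27 and at most 26+27 = 53 < 55.
Pigeonhole: any 16th integer completes one of the 6 pairs, so 16 choices force a sum of 55.

16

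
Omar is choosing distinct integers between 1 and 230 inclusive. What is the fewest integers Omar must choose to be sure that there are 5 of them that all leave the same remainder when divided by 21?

85

By pigeonhole, the 21 residue classes mod 21 are the pigeonholes.
With 84 integers one could put 4 in each residue class and have no class reach 5.
The 85th integer pushes some class to 5, so 21·4 + 1 = 85.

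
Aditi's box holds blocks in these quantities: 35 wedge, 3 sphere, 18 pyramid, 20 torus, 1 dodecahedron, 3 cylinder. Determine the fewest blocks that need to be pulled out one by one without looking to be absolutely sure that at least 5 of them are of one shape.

The 6 shapes are the holes; the blocks drawn are the pigeons.
To avoid 5 of any one shape, the worst case takes at most 4 of each shape, or every block of a shape that has fewer than 4.
That gives 4 + 3 + 4 + 4 + 1 + 3 = 19 blocks with no shape reaching 5.
The next block forces some shape to 5, so 19 + 1 = 20.

20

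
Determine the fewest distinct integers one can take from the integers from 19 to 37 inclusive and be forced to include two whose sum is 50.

Group the elements by complementary pair {x, 50−x}: {19,31}, {20,30}, {21,29}, …, giving 6 two-element pairs, the single value 25 (it cannot pair with itself since the integers are distinct), and 6 integers whose partner 50−x falls outside [19,37].
By pigeonhole, treating each of those 13 groups as a pigeonhole, one can pick one integer per group — 13 integers — with no two summing to 50.
The 14th integer lands in an occupied pair, forcing a sum of 50.

14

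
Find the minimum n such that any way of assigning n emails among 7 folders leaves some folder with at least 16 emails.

With 105 emails one could put exactly 15 in each of the 7 folders, and no folder would reach 16.
One more email must land in a folder that already has 15, giving it 16.
So 7 × 15 + 1 = 106 emails are required.

106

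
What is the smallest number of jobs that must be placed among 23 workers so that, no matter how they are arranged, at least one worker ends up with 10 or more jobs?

208

With 207 jobs one could put exactly 9 in each of the 23 workers, and no worker would reach 10.
By the pigeonhole principle, one more job must land in a worker that already has 9, giving it 10.
So 23 × 9 + 1 = 208 jobs are required.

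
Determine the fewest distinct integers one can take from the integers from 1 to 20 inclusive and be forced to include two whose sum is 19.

12

Two chosen integers sum to 19 exactly when both halves of some pair {x, 19−x} with 1 ≤ x ≤ 19−x ≤ 18 are chosen — 9 such pairs.
The remaining 2 elements (those with no distinct partner in range) can never complete a 19-sum, so the worst case takes all of them and one from each pair: 2 + 9 = 11.
The 12th integer has to be the second member of some pair, so 11 + 1 = 12.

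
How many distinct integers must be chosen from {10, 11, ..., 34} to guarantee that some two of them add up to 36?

18

Two chosen integers sum to 36 exactly when both halves of some pair {x, 36−x} with 10 ≤ x ≤ 36−x ≤ 26 are chosen — 8 such pairs.
The remaining 9 elements (those with no distinct partner in range) can never complete a 36-sum, so the worst case takes all of them and one from each pair: 9 + 8 = 17.
By pigeonhole, the 18th integer has to be the second member of some pair, so 17 + 1 = 18.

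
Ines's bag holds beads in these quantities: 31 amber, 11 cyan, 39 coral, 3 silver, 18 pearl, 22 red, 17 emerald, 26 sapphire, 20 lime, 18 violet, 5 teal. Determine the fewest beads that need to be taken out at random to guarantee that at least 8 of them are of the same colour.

72

An adversary could hand out at most 7 beads per colour (silver, teal run out sooner): 7 + 7 + 7 + 3 + 7 + 7 + 7 + 7 + 7 + 7 + 5 = 71 beads and still no colour has 8.
One more bead lands in a colour already at 7, so 72 draws are enough and 71 are not.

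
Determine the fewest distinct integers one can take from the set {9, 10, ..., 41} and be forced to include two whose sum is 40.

Two chosen integers sum to 40 exactly when both halves of some pair {x, 40−x} with 9 ≤ x ≤ 40−x ≤ 31 are chosen — 11 such pairs.
The remaining 11 elements (those with no distinct partner in range) can never complete a 40-sum, so the worst case takes all of them and one from each pair: 11 + 11 = 22.
The 23rd integer has to be the second member of some pair, so 22 + 1 = 23.

23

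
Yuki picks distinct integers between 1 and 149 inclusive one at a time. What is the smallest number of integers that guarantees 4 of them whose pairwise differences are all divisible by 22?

67

Integers whose pairwise differences are multiples of 22 are exactly those sharing a remainder mod 22. The 22 residue classes mod 22 are the pigeonholes.
With 66 integers one could put 3 in each residue class and have no class reach 4.
The 67th integer pushes some class to 4, so 22·3 + 1 = 67.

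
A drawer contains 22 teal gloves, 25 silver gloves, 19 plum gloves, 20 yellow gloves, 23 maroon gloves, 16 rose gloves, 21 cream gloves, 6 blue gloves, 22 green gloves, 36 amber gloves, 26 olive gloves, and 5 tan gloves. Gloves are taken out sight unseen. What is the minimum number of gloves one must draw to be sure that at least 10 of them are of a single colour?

102

The 12 colours are the holes; the gloves drawn are the pigeons.
To avoid 10 of any one colour, the worst case takes at most 9 of each colour, or every glove of a colour that has fewer than 9.
That gives 9 + 9 + 9 + 9 + 9 + 9 + 9 + 6 + 9 + 9 + 9 + 5 = 101 gloves with no colour reaching 10.
The next glove forces some colour to 10, so 101 + 1 = 102.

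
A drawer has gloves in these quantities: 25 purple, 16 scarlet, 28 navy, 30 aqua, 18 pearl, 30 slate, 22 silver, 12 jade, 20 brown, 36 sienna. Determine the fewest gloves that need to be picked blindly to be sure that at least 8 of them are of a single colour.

An adversary could hand out at most 7 gloves per colour: 7 + 7 + 7 + 7 + 7 + 7 + 7 + 7 + 7 + 7 = 70 gloves and still no colour has 8.
One more glove lands in a colour already at 7, so 71 draws are enough and 70 are not.

71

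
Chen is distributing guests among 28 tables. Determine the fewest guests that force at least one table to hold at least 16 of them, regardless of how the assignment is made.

With 420 guests one could put exactly 15 in each of the 28 tables, and no table would reach 16.
Pigeonhole: one more guest must land in a table that already has 15, giving it 16.
So 28 × 15 + 1 = 421 guests are required.

421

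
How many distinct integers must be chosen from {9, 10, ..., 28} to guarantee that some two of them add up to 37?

A set avoiding the sum 37 can contain at most one of each pair {x, 37−x}.
The integers 19, …, 28 (10 of them) are such a set: any two sum to at least 19+20 = 39 > 37.
Any 11th integer completes one of the 10 pairs, so 11 choices force a sum of 37.

11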